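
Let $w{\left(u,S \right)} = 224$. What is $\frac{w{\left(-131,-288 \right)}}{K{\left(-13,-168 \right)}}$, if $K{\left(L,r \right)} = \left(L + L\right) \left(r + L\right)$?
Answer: $\frac{112}{2353} \approx 0.047599$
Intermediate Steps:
$K{\left(L,r \right)} = 2 L \left(L + r\right)$
$\frac{w{\left(-131,-288 \right)}}{K{\left(-13,-168 \right)}} = \frac{224}{2 \left(-13\right) \left(-13 - 168\right)} = \frac{224}{2 \left(-13\right) \left(-181\right)} = \frac{224}{4706} = 224 \cdot \frac{1}{4706} = \frac{112}{2353}$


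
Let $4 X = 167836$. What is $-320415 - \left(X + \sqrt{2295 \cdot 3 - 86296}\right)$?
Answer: $-362374 - i \sqrt{79411} \approx -3.6237 \cdot 10^{5} - 281.8 i$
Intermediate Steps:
$X = 41959$ ($X = \frac{1}{4} \cdot 167836 = 41959$)
$-320415 - \left(X + \sqrt{2295 \cdot 3 - 86296}\right) = -320415 - \left(41959 + \sqrt{2295 \cdot 3 - 86296}\right) = -320415 - \left(41959 + \sqrt{6885 - 86296}\right) = -320415 - \left(41959 + \sqrt{-79411}\right) = -320415 - \left(41959 + i \sqrt{79411}\right) = -362374 - i \sqrt{79411}$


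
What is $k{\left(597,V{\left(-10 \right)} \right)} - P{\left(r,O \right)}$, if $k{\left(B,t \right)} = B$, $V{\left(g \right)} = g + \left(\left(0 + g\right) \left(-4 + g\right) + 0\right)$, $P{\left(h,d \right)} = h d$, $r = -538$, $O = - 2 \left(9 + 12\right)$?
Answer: $-21999$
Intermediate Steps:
$O = -42$ ($O = \left(-2\right) 21 = -42$)
$P{\left(h,d \right)} = d h$
$V{\left(g \right)} = g + g \left(-4 + g\right)$ ($V{\left(g \right)} = g + \left(g \left(-4 + g\right) + 0\right) = g + g \left(-4 + g\right)$)
$k{\left(597,V{\left(-10 \right)} \right)} - P{\left(r,O \right)} = 597 - \left(-42\right) \left(-538\right) = 597 - 22596 = -21999$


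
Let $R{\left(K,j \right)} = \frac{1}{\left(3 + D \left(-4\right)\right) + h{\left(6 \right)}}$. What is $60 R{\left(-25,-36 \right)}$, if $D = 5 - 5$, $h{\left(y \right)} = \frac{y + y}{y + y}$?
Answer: $15$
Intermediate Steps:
$h{\left(y \right)} = 1$ ($h{\left(y \right)} = \frac{2 y}{2 y} = 2 y \frac{1}{2 y} = 1$)
$D = 0$
$R{\left(K,j \right)} = \frac{1}{4}$ ($R{\left(K,j \right)} = \frac{1}{\left(3 + 0 \left(-4\right)\right) + 1} = \frac{1}{\left(3 + 0\right) + 1} = \frac{1}{3 + 1} = \frac{1}{4}$)
$60 R{\left(-25,-36 \right)} = 60 \cdot \frac{1}{4} = 15$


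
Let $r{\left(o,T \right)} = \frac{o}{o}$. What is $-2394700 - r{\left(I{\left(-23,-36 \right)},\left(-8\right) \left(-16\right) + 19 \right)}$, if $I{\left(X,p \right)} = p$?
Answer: $-2394701$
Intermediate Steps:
$r{\left(o,T \right)} = 1$
$-2394700 - r{\left(I{\left(-23,-36 \right)},\left(-8\right) \left(-16\right) + 19 \right)} = -2394700 - 1 = -2394701$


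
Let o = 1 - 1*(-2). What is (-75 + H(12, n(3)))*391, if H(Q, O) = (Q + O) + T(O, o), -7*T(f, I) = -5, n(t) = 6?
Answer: -154054/7 ≈ -22008.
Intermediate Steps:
o = 3 (o = 1 + 2 = 3)
T(f, I) = 5/7 (T(f, I) = -1/7*(-5) = 5/7)
H(Q, O) = 5/7 + O + Q (H(Q, O) = (Q + O) + 5/7 = (O + Q) + 5/7 = 5/7 + O + Q)
(-75 + H(12, n(3)))*391 = (-75 + (5/7 + 6 + 12))*391 = (-75 + 131/7)*391 = -394/7*391 = -154054/7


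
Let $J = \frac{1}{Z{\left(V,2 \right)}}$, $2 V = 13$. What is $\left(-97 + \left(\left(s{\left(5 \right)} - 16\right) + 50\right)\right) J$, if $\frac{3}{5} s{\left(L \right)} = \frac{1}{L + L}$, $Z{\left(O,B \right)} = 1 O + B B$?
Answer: $- \frac{377}{63} \approx -5.9841$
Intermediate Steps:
$V = \frac{13}{2}$ ($V = \frac{1}{2} \cdot 13 = \frac{13}{2} \approx 6.5$)
$Z{\left(O,B \right)} = O + B^{2}$
$s{\left(L \right)} = \frac{5}{6 L}$ ($s{\left(L \right)} = \frac{5}{3 \left(L + L\right)} = \frac{5}{3 \cdot 2 L} = \frac{5 \frac{1}{2 L}}{3} = \frac{5}{6 L}$)
$J = \frac{2}{21}$ ($J = \frac{1}{\frac{13}{2} + 2^{2}} = \frac{1}{\frac{13}{2} + 4} = \frac{1}{\frac{21}{2}} = \frac{2}{21} \approx 0.095238$)
$\left(-97 + \left(\left(s{\left(5 \right)} - 16\right) + 50\right)\right) J = \left(-97 + \left(\left(\frac{5}{6 \cdot 5} - 16\right) + 50\right)\right) \frac{2}{21} = \left(-97 + \left(\left(\frac{5}{6} \cdot \frac{1}{5} - 16\right) + 50\right)\right) \frac{2}{21} = \left(-97 + \left(\left(\frac{1}{6} - 16\right) + 50\right)\right) \frac{2}{21} = \left(-97 + \left(- \frac{95}{6} + 50\right)\right) \frac{2}{21} = \left(-97 + \frac{205}{6}\right) \frac{2}{21} = \left(- \frac{377}{6}\right) \frac{2}{21} = - \frac{377}{63}$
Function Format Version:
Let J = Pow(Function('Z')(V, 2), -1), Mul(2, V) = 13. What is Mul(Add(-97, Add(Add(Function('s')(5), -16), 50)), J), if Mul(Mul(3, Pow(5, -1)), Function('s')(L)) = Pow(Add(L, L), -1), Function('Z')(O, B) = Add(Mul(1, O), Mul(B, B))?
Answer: Rational(-377, 63) ≈ -5.9841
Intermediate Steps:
V = Rational(13, 2) (V = Mul(Rational(1, 2), 13) = Rational(13, 2) ≈ 6.5000)
Function('Z')(O, B) = Add(O, Pow(B, 2))
Function('s')(L) = Mul(Rational(5, 6), Pow(L, -1)) (Function('s')(L) = Mul(Rational(5, 3), Pow(Add(L, L), -1)) = Mul(Rational(5, 3), Pow(Mul(2, L), -1)) = Mul(Rational(5, 3), Mul(Rational(1, 2), Pow(L, -1))) = Mul(Rational(5, 6), Pow(L, -1)))
J = Rational(2, 21) (J = Pow(Add(Rational(13, 2), Pow(2, 2)), -1) = Pow(Add(Rational(13, 2), 4), -1) = Pow(Rational(21, 2), -1) = Rational(2, 21) ≈ 0.095238)
Mul(Add(-97, Add(Add(Function('s')(5), -16), 50)), J) = Mul(Add(-97, Add(Add(Mul(Rational(5, 6), Pow(5, -1)), -16), 50)), Rational(2, 21)) = Mul(Add(-97, Add(Add(Mul(Rational(5, 6), Rational(1, 5)), -16), 50)), Rational(2, 21)) = Mul(Add(-97, Add(Add(Rational(1, 6), -16), 50)), Rational(2, 21)) = Mul(Add(-97, Add(Rational(-95, 6), 50)), Rational(2, 21)) = Mul(Add(-97, Rational(205, 6)), Rational(2, 21)) = Mul(Rational(-377, 6), Rational(2, 21)) = Rational(-377, 63)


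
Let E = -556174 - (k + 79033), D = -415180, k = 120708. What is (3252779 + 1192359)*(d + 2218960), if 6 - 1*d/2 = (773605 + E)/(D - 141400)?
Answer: 274495155205615866/27829 ≈ 9.8636e+12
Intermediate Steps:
E = -755915 (E = -556174 - (120708 + 79033) = -556174 - 1*199741 = -556174 - 199741 = -755915)
d = 335717/27829 (d = 12 - 2*(773605 - 755915)/(-415180 - 141400) = 12 - 35380/(-556580) = 12 - 35380*(-1)/556580 = 12 - 2*(-1769/55658) = 12 + 1769/27829 = 335717/27829 ≈ 12.064)
(3252779 + 1192359)*(d + 2218960) = (3252779 + 1192359)*(335717/27829 + 2218960) = 4445138*(61751773557/27829) = 274495155205615866/27829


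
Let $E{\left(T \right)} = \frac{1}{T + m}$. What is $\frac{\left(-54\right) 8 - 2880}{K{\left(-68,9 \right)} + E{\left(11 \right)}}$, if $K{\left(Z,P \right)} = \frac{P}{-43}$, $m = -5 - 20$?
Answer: $\frac{1993824}{169} \approx 11798.0$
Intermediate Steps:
$m = -25$ ($m = -5 - 20 = -25$)
$K{\left(Z,P \right)} = - \frac{P}{43}$ ($K{\left(Z,P \right)} = P \left(- \frac{1}{43}\right) = - \frac{P}{43}$)
$E{\left(T \right)} = \frac{1}{-25 + T}$ ($E{\left(T \right)} = \frac{1}{T - 25} = \frac{1}{-25 + T}$)
$\frac{\left(-54\right) 8 - 2880}{K{\left(-68,9 \right)} + E{\left(11 \right)}} = \frac{\left(-54\right) 8 - 2880}{\left(- \frac{1}{43}\right) 9 + \frac{1}{-25 + 11}} = \frac{-432 - 2880}{- \frac{9}{43} + \frac{1}{-14}} = - \frac{3312}{- \frac{9}{43} - \frac{1}{14}} = - \frac{3312}{- \frac{169}{602}} = \left(-3312\right) \left(- \frac{602}{169}\right) = \frac{1993824}{169}$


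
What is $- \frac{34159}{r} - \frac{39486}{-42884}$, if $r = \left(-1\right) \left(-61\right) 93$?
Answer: $- \frac{620435239}{121640466} \approx -5.1006$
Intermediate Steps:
$r = 5673$ ($r = 61 \cdot 93 = 5673$)
$- \frac{34159}{r} - \frac{39486}{-42884} = - \frac{34159}{5673} - \frac{39486}{-42884} = \left(-34159\right) \frac{1}{5673} - - \frac{19743}{21442} = - \frac{34159}{5673} + \frac{19743}{21442} = - \frac{620435239}{121640466}$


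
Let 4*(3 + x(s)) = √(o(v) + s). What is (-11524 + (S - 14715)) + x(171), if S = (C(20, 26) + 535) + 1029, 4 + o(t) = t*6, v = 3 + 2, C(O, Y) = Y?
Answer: -24652 + √197/4 ≈ -24649.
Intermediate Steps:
v = 5
o(t) = -4 + 6*t (o(t) = -4 + t*6 = -4 + 6*t)
x(s) = -3 + √(26 + s)/4 (x(s) = -3 + √((-4 + 6*5) + s)/4 = -3 + √((-4 + 30) + s)/4 = -3 + √(26 + s)/4)
S = 1590 (S = (26 + 535) + 1029 = 561 + 1029 = 1590)
(-11524 + (S - 14715)) + x(171) = (-11524 + (1590 - 14715)) + (-3 + √(26 + 171)/4) = (-11524 - 13125) + (-3 + √197/4) = -24649 + (-3 + √197/4) = -24652 + √197/4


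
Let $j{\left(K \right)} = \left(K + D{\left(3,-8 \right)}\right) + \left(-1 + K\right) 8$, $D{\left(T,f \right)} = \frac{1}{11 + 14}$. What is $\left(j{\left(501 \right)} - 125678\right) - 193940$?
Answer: $- \frac{7877924}{25} \approx -3.1512 \cdot 10^{5}$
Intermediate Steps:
$D{\left(T,f \right)} = \frac{1}{25}$
$j{\left(K \right)} = - \frac{199}{25} + 9 K$ ($j{\left(K \right)} = \left(K + \frac{1}{25}\right) + \left(-1 + K\right) 8 = \left(\frac{1}{25} + K\right) + \left(-8 + 8 K\right) = - \frac{199}{25} + 9 K$)
$\left(j{\left(501 \right)} - 125678\right) - 193940 = \left(\left(- \frac{199}{25} + 9 \cdot 501\right) - 125678\right) - 193940 = \left(\left(- \frac{199}{25} + 4509\right) - 125678\right) - 193940 = \left(\frac{112526}{25} - 125678\right) - 193940 = - \frac{3029424}{25} - 193940 = - \frac{7877924}{25}$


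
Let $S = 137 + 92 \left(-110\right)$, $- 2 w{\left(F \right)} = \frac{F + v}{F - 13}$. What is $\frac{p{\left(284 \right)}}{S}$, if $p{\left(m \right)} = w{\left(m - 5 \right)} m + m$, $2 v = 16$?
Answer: $- \frac{2485}{189677} \approx -0.013101$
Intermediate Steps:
$v = 8$ ($v = \frac{1}{2} \cdot 16 = 8$)
$w{\left(F \right)} = - \frac{8 + F}{2 \left(-13 + F\right)}$ ($w{\left(F \right)} = - \frac{\left(F + 8\right) \frac{1}{F - 13}}{2} = - \frac{\left(8 + F\right) \frac{1}{-13 + F}}{2} = - \frac{\frac{1}{-13 + F} \left(8 + F\right)}{2} = - \frac{8 + F}{2 \left(-13 + F\right)}$)
$p{\left(m \right)} = m + \frac{m \left(-3 - m\right)}{2 \left(-18 + m\right)}$ ($p{\left(m \right)} = \frac{-8 - \left(m - 5\right)}{2 \left(-13 + \left(m - 5\right)\right)} m + m = \frac{-8 - \left(-5 + m\right)}{2 \left(-13 + \left(-5 + m\right)\right)} m + m = \frac{-8 - \left(-5 + m\right)}{2 \left(-18 + m\right)} m + m = \frac{-3 - m}{2 \left(-18 + m\right)} m + m = \frac{m \left(-3 - m\right)}{2 \left(-18 + m\right)} + m = m + \frac{m \left(-3 - m\right)}{2 \left(-18 + m\right)}$)
$S = -9983$ ($S = 137 - 10120 = -9983$)
$\frac{p{\left(284 \right)}}{S} = \frac{\frac{1}{2} \cdot 284 \frac{1}{-18 + 284} \left(-39 + 284\right)}{-9983} = \frac{1}{2} \cdot 284 \cdot \frac{1}{266} \cdot 245 \left(- \frac{1}{9983}\right) = \frac{2485}{19} \left(- \frac{1}{9983}\right) = - \frac{2485}{189677}$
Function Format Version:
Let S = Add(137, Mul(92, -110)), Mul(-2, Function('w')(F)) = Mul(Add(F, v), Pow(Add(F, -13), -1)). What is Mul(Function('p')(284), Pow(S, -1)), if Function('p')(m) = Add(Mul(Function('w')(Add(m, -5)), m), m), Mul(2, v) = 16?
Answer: Rational(-2485, 189677) ≈ -0.013101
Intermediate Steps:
v = 8 (v = Mul(Rational(1, 2), 16) = 8)
Function('w')(F) = Mul(Rational(-1, 2), Pow(Add(-13, F), -1), Add(8, F)) (Function('w')(F) = Mul(Rational(-1, 2), Mul(Add(F, 8), Pow(Add(F, -13), -1))) = Mul(Rational(-1, 2), Mul(Add(8, F), Pow(Add(-13, F), -1))) = Mul(Rational(-1, 2), Mul(Pow(Add(-13, F), -1), Add(8, F))) = Mul(Rational(-1, 2), Pow(Add(-13, F), -1), Add(8, F)))
Function('p')(m) = Add(m, Mul(Rational(1, 2), m, Pow(Add(-18, m), -1), Add(-3, Mul(-1, m)))) (Function('p')(m) = Add(Mul(Mul(Rational(1, 2), Pow(Add(-13, Add(m, -5)), -1), Add(-8, Mul(-1, Add(m, -5)))), m), m) = Add(Mul(Mul(Rational(1, 2), Pow(Add(-13, Add(-5, m)), -1), Add(-8, Mul(-1, Add(-5, m)))), m), m) = Add(Mul(Mul(Rational(1, 2), Pow(Add(-18, m), -1), Add(-8, Add(5, Mul(-1, m)))), m), m) = Add(Mul(Mul(Rational(1, 2), Pow(Add(-18, m), -1), Add(-3, Mul(-1, m))), m), m) = Add(Mul(Rational(1, 2), m, Pow(Add(-18, m), -1), Add(-3, Mul(-1, m))), m) = Add(m, Mul(Rational(1, 2), m, Pow(Add(-18, m), -1), Add(-3, Mul(-1, m)))))
S = -9983 (S = Add(137, -10120) = -9983)
Mul(Function('p')(284), Pow(S, -1)) = Mul(Mul(Rational(1, 2), 284, Pow(Add(-18, 284), -1), Add(-39, 284)), Pow(-9983, -1)) = Mul(Mul(Rational(1, 2), 284, Pow(266, -1), 245), Rational(-1, 9983)) = Mul(Mul(Rational(1, 2), 284, Rational(1, 266), 245), Rational(-1, 9983)) = Mul(Rational(2485, 19), Rational(-1, 9983)) = Rational(-2485, 189677)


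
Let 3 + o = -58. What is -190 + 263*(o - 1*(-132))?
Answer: 18483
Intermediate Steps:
o = -61 (o = -3 - 58 = -61)
-190 + 263*(o - 1*(-132)) = -190 + 263*(-61 - 1*(-132)) = -190 + 263*(-61 + 132) = -190 + 263*71 = -190 + 18673 = 18483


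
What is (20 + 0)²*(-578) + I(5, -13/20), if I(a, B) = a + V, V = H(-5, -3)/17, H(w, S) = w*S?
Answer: -3930300/17 ≈ -2.3119e+5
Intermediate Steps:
H(w, S) = S*w
V = 15/17 (V = -3*(-5)/17 = 15*(1/17) = 15/17 ≈ 0.88235)
I(a, B) = 15/17 + a (I(a, B) = a + 15/17 = 15/17 + a)
(20 + 0)²*(-578) + I(5, -13/20) = (20 + 0)²*(-578) + (15/17 + 5) = 20²*(-578) + 100/17 = 400*(-578) + 100/17 = -231200 + 100/17 = -3930300/17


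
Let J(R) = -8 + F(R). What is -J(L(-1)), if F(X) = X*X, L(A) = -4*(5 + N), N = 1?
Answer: -568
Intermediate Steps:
L(A) = -24 (L(A) = -4*(5 + 1) = -4*6 = -24)
F(X) = X²
J(R) = -8 + R²
-J(L(-1)) = -(-8 + (-24)²) = -(-8 + 576) = -1*568 = -568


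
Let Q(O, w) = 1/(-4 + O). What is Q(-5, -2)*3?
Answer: -⅓ ≈ -0.33333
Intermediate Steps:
Q(-5, -2)*3 = 3/(-4 - 5) = 3/(-9) = -⅑*3 = -⅓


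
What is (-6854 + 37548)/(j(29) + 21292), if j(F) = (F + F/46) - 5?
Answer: 1411924/980565 ≈ 1.4399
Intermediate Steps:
j(F) = -5 + 47*F/46 (j(F) = (F + F*(1/46)) - 5 = (F + F/46) - 5 = 47*F/46 - 5 = -5 + 47*F/46)
(-6854 + 37548)/(j(29) + 21292) = (-6854 + 37548)/((-5 + (47/46)*29) + 21292) = 30694/((-5 + 1363/46) + 21292) = 30694/(1133/46 + 21292) = 30694/(980565/46) = 30694*(46/980565) = 1411924/980565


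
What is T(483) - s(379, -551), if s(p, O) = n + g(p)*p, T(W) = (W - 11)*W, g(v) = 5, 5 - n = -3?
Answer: 226073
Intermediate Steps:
n = 8 (n = 5 - 1*(-3) = 5 + 3 = 8)
T(W) = W*(-11 + W) (T(W) = (-11 + W)*W = W*(-11 + W))
s(p, O) = 8 + 5*p
T(483) - s(379, -551) = 483*(-11 + 483) - (8 + 5*379) = 483*472 - (8 + 1895) = 227976 - 1*1903 = 227976 - 1903 = 226073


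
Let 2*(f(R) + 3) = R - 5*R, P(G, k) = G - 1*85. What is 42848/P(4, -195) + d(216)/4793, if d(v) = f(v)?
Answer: -205405699/388233 ≈ -529.08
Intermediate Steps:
P(G, k) = -85 + G (P(G, k) = G - 85 = -85 + G)
f(R) = -3 - 2*R (f(R) = -3 + (R - 5*R)/2 = -3 + (-4*R)/2 = -3 - 2*R)
d(v) = -3 - 2*v
42848/P(4, -195) + d(216)/4793 = 42848/(-85 + 4) + (-3 - 2*216)/4793 = 42848/(-81) + (-3 - 432)*(1/4793) = 42848*(-1/81) - 435*1/4793 = -42848/81 - 435/4793 = -205405699/388233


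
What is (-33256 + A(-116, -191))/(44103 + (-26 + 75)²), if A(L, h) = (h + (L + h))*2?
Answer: -8563/11626 ≈ -0.73654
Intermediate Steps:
A(L, h) = 2*L + 4*h (A(L, h) = (L + 2*h)*2 = 2*L + 4*h)
(-33256 + A(-116, -191))/(44103 + (-26 + 75)²) = (-33256 + (2*(-116) + 4*(-191)))/(44103 + (-26 + 75)²) = (-33256 + (-232 - 764))/(44103 + 49²) = (-33256 - 996)/(44103 + 2401) = -34252/46504 = -34252*1/46504 = -8563/11626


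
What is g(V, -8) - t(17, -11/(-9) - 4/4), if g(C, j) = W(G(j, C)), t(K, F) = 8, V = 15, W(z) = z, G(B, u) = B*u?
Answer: -128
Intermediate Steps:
g(C, j) = C*j (g(C, j) = j*C = C*j)
g(V, -8) - t(17, -11/(-9) - 4/4) = 15*(-8) - 1*8 = -120 - 8 = -128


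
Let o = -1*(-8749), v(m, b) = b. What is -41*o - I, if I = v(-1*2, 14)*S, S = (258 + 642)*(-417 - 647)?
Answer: 13047691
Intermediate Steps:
S = -957600 (S = 900*(-1064) = -957600)
o = 8749
I = -13406400 (I = 14*(-957600) = -13406400)
-41*o - I = -41*8749 - 1*(-13406400) = -358709 + 13406400 = 13047691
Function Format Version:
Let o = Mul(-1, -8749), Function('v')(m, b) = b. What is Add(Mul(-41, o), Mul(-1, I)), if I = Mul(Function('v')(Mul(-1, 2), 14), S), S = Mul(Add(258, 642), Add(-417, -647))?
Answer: 13047691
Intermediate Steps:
S = -957600 (S = Mul(900, -1064) = -957600)
o = 8749
I = -13406400 (I = Mul(14, -957600) = -13406400)
Add(Mul(-41, o), Mul(-1, I)) = Add(Mul(-41, 8749), Mul(-1, -13406400)) = Add(-358709, 13406400) = 13047691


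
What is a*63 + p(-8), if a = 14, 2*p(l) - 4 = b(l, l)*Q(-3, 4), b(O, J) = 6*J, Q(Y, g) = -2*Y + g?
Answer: 644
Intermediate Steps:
Q(Y, g) = g - 2*Y
p(l) = 2 + 30*l (p(l) = 2 + ((6*l)*(4 - 2*(-3)))/2 = 2 + ((6*l)*(4 + 6))/2 = 2 + ((6*l)*10)/2 = 2 + (60*l)/2 = 2 + 30*l)
a*63 + p(-8) = 14*63 + (2 + 30*(-8)) = 882 + (2 - 240) = 882 - 238 = 644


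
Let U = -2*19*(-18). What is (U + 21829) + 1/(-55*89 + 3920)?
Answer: 21950174/975 ≈ 22513.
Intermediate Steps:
U = 684 (U = -38*(-18) = 684)
(U + 21829) + 1/(-55*89 + 3920) = (684 + 21829) + 1/(-55*89 + 3920) = 22513 + 1/(-4895 + 3920) = 22513 + 1/(-975) = 22513 - 1/975 = 21950174/975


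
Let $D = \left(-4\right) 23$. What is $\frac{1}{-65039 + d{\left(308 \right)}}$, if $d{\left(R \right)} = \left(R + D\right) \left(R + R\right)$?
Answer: $\frac{1}{68017} \approx 1.4702 \cdot 10^{-5}$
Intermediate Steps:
$D = -92$
$d{\left(R \right)} = 2 R \left(-92 + R\right)$ ($d{\left(R \right)} = \left(R - 92\right) \left(R + R\right) = \left(-92 + R\right) 2 R = 2 R \left(-92 + R\right)$)
$\frac{1}{-65039 + d{\left(308 \right)}} = \frac{1}{-65039 + 2 \cdot 308 \left(-92 + 308\right)} = \frac{1}{-65039 + 2 \cdot 308 \cdot 216} = \frac{1}{-65039 + 133056} = \frac{1}{68017}$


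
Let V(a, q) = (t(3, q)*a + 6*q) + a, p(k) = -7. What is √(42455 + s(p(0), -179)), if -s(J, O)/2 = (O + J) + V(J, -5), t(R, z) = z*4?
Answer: √42621 ≈ 206.45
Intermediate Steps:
t(R, z) = 4*z
V(a, q) = a + 6*q + 4*a*q (V(a, q) = ((4*q)*a + 6*q) + a = (4*a*q + 6*q) + a = (6*q + 4*a*q) + a = a + 6*q + 4*a*q)
s(J, O) = 60 - 2*O + 36*J (s(J, O) = -2*((O + J) + (J + 6*(-5) + 4*J*(-5))) = -2*((J + O) + (J - 30 - 20*J)) = -2*((J + O) + (-30 - 19*J)) = -2*(-30 + O - 18*J) = 60 - 2*O + 36*J)
√(42455 + s(p(0), -179)) = √(42455 + (60 - 2*(-179) + 36*(-7))) = √(42455 + (60 + 358 - 252)) = √(42455 + 166) = √42621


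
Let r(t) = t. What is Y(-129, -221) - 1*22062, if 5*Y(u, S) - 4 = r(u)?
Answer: -22087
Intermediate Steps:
Y(u, S) = ⅘ + u/5
Y(-129, -221) - 1*22062 = (⅘ + (⅕)*(-129)) - 1*22062 = (⅘ - 129/5) - 22062 = -25 - 22062 = -22087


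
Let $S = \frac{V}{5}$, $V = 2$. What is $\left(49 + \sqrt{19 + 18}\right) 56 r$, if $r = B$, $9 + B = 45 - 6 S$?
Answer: $\frac{460992}{5} + \frac{9408 \sqrt{37}}{5} \approx 1.0364 \cdot 10^{5}$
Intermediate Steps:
$S = \frac{2}{5} \approx 0.4$
$B = \frac{168}{5}$ ($B = -9 + \left(45 - 6 \cdot \frac{2}{5}\right) = -9 + \left(45 - \frac{12}{5}\right) = -9 + \frac{213}{5} = \frac{168}{5} \approx 33.6$)
$r = \frac{168}{5} \approx 33.6$
$\left(49 + \sqrt{19 + 18}\right) 56 r = \left(49 + \sqrt{19 + 18}\right) 56 \cdot \frac{168}{5} = \left(49 + \sqrt{37}\right) 56 \cdot \frac{168}{5} = \left(2744 + 56 \sqrt{37}\right) \frac{168}{5} = \frac{460992}{5} + \frac{9408 \sqrt{37}}{5}$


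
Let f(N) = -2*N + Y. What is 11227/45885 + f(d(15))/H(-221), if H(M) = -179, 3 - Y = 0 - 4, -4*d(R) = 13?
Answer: 2780371/16426830 ≈ 0.16926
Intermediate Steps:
d(R) = -13/4 (d(R) = -1/4*13 = -13/4)
Y = 7 (Y = 3 - (0 - 4) = 3 - 1*(-4) = 3 + 4 = 7)
f(N) = 7 - 2*N (f(N) = -2*N + 7 = 7 - 2*N)
11227/45885 + f(d(15))/H(-221) = 11227/45885 + (7 - 2*(-13/4))/(-179) = 11227*(1/45885) + (7 + 13/2)*(-1/179) = 11227/45885 + (27/2)*(-1/179) = 11227/45885 - 27/358 = 2780371/16426830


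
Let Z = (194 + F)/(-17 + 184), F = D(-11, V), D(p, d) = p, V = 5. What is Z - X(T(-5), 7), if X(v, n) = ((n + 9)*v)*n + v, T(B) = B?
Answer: 94538/167 ≈ 566.10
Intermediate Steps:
F = -11
X(v, n) = v + n*v*(9 + n) (X(v, n) = ((9 + n)*v)*n + v = (v*(9 + n))*n + v = n*v*(9 + n) + v = v + n*v*(9 + n))
Z = 183/167 (Z = (194 - 11)/(-17 + 184) = 183/167 ≈ 1.0958)
Z - X(T(-5), 7) = 183/167 - (-5)*(1 + 7**2 + 9*7) = 183/167 - (-5)*(1 + 49 + 63) = 183/167 - (-5)*113 = 183/167 - 1*(-565) = 183/167 + 565 = 94538/167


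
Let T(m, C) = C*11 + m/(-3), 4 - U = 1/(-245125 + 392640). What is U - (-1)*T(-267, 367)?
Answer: 609236949/147515 ≈ 4130.0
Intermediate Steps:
U = 590059/147515 (U = 4 - 1/(-245125 + 392640) = 4 - 1/147515 = 590059/147515 ≈ 4.0000)
T(m, C) = 11*C - m/3 (T(m, C) = 11*C + m*(-⅓) = 11*C - m/3)
U - (-1)*T(-267, 367) = 590059/147515 - (-1)*(11*367 - ⅓*(-267)) = 590059/147515 - (-1)*(4037 + 89) = 590059/147515 - (-1)*4126 = 590059/147515 - 1*(-4126) = 590059/147515 + 4126 = 609236949/147515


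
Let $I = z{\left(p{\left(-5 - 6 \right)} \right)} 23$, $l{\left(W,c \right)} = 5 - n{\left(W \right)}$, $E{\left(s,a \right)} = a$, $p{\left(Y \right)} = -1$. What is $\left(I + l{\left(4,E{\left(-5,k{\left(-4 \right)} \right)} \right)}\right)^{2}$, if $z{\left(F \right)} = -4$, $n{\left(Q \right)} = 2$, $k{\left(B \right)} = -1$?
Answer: $7921$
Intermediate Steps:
$l{\left(W,c \right)} = 3$ ($l{\left(W,c \right)} = 5 - 2 = 3$)
$I = -92$ ($I = \left(-4\right) 23 = -92$)
$\left(I + l{\left(4,E{\left(-5,k{\left(-4 \right)} \right)} \right)}\right)^{2} = \left(-92 + 3\right)^{2} = \left(-89\right)^{2} = 7921$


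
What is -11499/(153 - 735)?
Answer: 3833/194 ≈ 19.758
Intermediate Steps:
-11499/(153 - 735) = -11499/(-582) = -11499*(-1/582) = 3833/194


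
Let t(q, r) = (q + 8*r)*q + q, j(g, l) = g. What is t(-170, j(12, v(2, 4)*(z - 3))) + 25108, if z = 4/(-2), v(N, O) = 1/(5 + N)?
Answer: 37518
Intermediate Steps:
z = -2 (z = 4*(-1/2) = -2)
t(q, r) = q + q*(q + 8*r) (t(q, r) = q*(q + 8*r) + q = q + q*(q + 8*r))
t(-170, j(12, v(2, 4)*(z - 3))) + 25108 = -170*(1 - 170 + 8*12) + 25108 = -170*(1 - 170 + 96) + 25108 = -170*(-73) + 25108 = 12410 + 25108 = 37518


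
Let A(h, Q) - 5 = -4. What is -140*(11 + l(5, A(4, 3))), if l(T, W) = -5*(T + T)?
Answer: 5460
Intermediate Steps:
A(h, Q) = 1 (A(h, Q) = 5 - 4 = 1)
l(T, W) = -10*T
-140*(11 + l(5, A(4, 3))) = -140*(11 - 10*5) = -140*(11 - 50) = -140*(-39) = 5460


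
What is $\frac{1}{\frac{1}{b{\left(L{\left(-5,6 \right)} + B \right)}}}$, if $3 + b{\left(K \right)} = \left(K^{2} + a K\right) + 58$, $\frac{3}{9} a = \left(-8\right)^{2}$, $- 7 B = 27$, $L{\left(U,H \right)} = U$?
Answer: $- \frac{76789}{49} \approx -1567.1$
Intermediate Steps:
$B = - \frac{27}{7}$ ($B = \left(- \frac{1}{7}\right) 27 = - \frac{27}{7} \approx -3.8571$)
$a = 192$ ($a = 3 \left(-8\right)^{2} = 3 \cdot 64 = 192$)
$b{\left(K \right)} = 55 + K^{2} + 192 K$ ($b{\left(K \right)} = -3 + \left(\left(K^{2} + 192 K\right) + 58\right) = -3 + \left(58 + K^{2} + 192 K\right) = 55 + K^{2} + 192 K$)
$\frac{1}{\frac{1}{b{\left(L{\left(-5,6 \right)} + B \right)}}} = \frac{1}{\frac{1}{55 + \left(-5 - \frac{27}{7}\right)^{2} + 192 \left(-5 - \frac{27}{7}\right)}} = \frac{1}{\frac{1}{55 + \left(- \frac{62}{7}\right)^{2} + 192 \left(- \frac{62}{7}\right)}} = \frac{1}{\frac{1}{55 + \frac{3844}{49} - \frac{11904}{7}}} = \frac{1}{\frac{1}{- \frac{76789}{49}}} = \frac{1}{- \frac{49}{76789}} = - \frac{76789}{49}$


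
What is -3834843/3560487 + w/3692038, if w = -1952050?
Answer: -502586541152/312986983393 ≈ -1.6058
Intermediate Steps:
-3834843/3560487 + w/3692038 = -3834843/3560487 - 1952050/3692038 = -3834843*1/3560487 - 1952050*1/3692038 = -1278281/1186829 - 976025/1846019 = -502586541152/312986983393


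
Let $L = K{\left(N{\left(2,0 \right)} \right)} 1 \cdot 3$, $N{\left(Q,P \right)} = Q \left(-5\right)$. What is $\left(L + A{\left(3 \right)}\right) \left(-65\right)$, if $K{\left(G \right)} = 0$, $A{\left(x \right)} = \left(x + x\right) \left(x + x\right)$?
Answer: $-2340$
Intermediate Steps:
$N{\left(Q,P \right)} = - 5 Q$
$A{\left(x \right)} = 4 x^{2}$ ($A{\left(x \right)} = 2 x 2 x = 4 x^{2}$)
$L = 0$ ($L = 0 \cdot 1 \cdot 3 = 0 \cdot 3 = 0$)
$\left(L + A{\left(3 \right)}\right) \left(-65\right) = \left(0 + 4 \cdot 3^{2}\right) \left(-65\right) = \left(0 + 4 \cdot 9\right) \left(-65\right) = \left(0 + 36\right) \left(-65\right) = 36 \left(-65\right) = -2340$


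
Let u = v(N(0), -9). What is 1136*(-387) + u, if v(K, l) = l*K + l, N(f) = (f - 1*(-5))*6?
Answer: -439911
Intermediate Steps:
N(f) = 30 + 6*f (N(f) = (f + 5)*6 = (5 + f)*6 = 30 + 6*f)
v(K, l) = l + K*l (v(K, l) = K*l + l = l + K*l)
u = -279 (u = -9*(1 + (30 + 6*0)) = -9*(1 + (30 + 0)) = -9*(1 + 30) = -9*31 = -279)
1136*(-387) + u = 1136*(-387) - 279 = -439632 - 279 = -439911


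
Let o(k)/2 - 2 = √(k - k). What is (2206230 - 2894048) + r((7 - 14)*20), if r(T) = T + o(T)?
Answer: -687954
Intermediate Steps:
o(k) = 4 (o(k) = 4 + 2*√(k - k) = 4 + 2*√0 = 4 + 2*0 = 4 + 0 = 4)
r(T) = 4 + T (r(T) = T + 4 = 4 + T)
(2206230 - 2894048) + r((7 - 14)*20) = (2206230 - 2894048) + (4 + (7 - 14)*20) = -687818 + (4 - 7*20) = -687818 + (4 - 140) = -687818 - 136 = -687954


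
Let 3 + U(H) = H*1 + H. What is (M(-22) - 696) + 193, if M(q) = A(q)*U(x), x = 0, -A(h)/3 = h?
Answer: -701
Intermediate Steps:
A(h) = -3*h
U(H) = -3 + 2*H (U(H) = -3 + (H*1 + H) = -3 + (H + H) = -3 + 2*H)
M(q) = 9*q (M(q) = (-3*q)*(-3 + 2*0) = (-3*q)*(-3 + 0) = -3*q*(-3) = 9*q)
(M(-22) - 696) + 193 = (9*(-22) - 696) + 193 = (-198 - 696) + 193 = -894 + 193 = -701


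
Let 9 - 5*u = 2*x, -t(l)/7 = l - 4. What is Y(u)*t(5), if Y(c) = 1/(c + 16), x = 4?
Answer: -35/81 ≈ -0.43210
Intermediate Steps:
t(l) = 28 - 7*l (t(l) = -7*(l - 4) = -7*(-4 + l) = 28 - 7*l)
u = 1/5 (u = 9/5 - 2*4/5 = 9/5 - 1/5*8 = 9/5 - 8/5 = 1/5 ≈ 0.20000)
Y(c) = 1/(16 + c)
Y(u)*t(5) = (28 - 7*5)/(16 + 1/5) = (28 - 35)/(81/5) = (5/81)*(-7) = -35/81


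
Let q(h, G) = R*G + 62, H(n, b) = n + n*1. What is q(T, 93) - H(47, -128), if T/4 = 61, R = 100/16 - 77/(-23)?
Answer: 79175/92 ≈ 860.60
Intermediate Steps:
R = 883/92 (R = 100*(1/16) - 77*(-1/23) = 25/4 + 77/23 = 883/92 ≈ 9.5978)
T = 244 (T = 4*61 = 244)
H(n, b) = 2*n (H(n, b) = n + n = 2*n)
q(h, G) = 62 + 883*G/92 (q(h, G) = 883*G/92 + 62 = 62 + 883*G/92)
q(T, 93) - H(47, -128) = (62 + (883/92)*93) - 2*47 = (62 + 82119/92) - 1*94 = 87823/92 - 94 = 79175/92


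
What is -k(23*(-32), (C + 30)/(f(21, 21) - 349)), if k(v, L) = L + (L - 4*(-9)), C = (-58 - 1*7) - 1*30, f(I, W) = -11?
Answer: -1309/36 ≈ -36.361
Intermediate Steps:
C = -95 (C = (-58 - 7) - 30 = -65 - 30 = -95)
k(v, L) = 36 + 2*L (k(v, L) = L + (L + 36) = L + (36 + L) = 36 + 2*L)
-k(23*(-32), (C + 30)/(f(21, 21) - 349)) = -(36 + 2*((-95 + 30)/(-11 - 349))) = -(36 + 2*(-65/(-360))) = -(36 + 2*(-65*(-1/360))) = -(36 + 2*(13/72)) = -(36 + 13/36) = -1*1309/36 = -1309/36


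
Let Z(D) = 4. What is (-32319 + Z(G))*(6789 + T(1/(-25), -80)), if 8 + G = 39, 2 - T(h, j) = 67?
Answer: -217286060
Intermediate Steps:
T(h, j) = -65 (T(h, j) = 2 - 1*67 = 2 - 67 = -65)
G = 31 (G = -8 + 39 = 31)
(-32319 + Z(G))*(6789 + T(1/(-25), -80)) = (-32319 + 4)*(6789 - 65) = -32315*6724 = -217286060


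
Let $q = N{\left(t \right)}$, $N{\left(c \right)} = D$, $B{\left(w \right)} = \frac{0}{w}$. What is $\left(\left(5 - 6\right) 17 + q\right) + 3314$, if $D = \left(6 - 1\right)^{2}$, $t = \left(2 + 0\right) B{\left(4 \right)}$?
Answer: $3322$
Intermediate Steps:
$B{\left(w \right)} = 0$
$t = 0$ ($t = \left(2 + 0\right) 0 = 2 \cdot 0 = 0$)
$D = 25$ ($D = 5^{2} = 25$)
$N{\left(c \right)} = 25$
$q = 25$
$\left(\left(5 - 6\right) 17 + q\right) + 3314 = \left(\left(5 - 6\right) 17 + 25\right) + 3314 = \left(\left(-1\right) 17 + 25\right) + 3314 = \left(-17 + 25\right) + 3314 = 8 + 3314 = 3322$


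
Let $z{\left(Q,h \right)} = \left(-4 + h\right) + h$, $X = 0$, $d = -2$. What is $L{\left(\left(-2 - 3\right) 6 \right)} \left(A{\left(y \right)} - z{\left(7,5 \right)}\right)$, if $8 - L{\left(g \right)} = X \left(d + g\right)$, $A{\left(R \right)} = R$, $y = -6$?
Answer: $-96$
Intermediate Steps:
$z{\left(Q,h \right)} = -4 + 2 h$
$L{\left(g \right)} = 8$ ($L{\left(g \right)} = 8 - 0 \left(-2 + g\right) = 8 - 0 = 8 + 0 = 8$)
$L{\left(\left(-2 - 3\right) 6 \right)} \left(A{\left(y \right)} - z{\left(7,5 \right)}\right) = 8 \left(-6 - \left(-4 + 2 \cdot 5\right)\right) = 8 \left(-6 - \left(-4 + 10\right)\right) = 8 \left(-6 - 6\right) = 8 \left(-12\right) = -96$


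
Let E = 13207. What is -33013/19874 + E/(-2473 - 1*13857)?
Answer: -200394552/81135605 ≈ -2.4699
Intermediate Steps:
-33013/19874 + E/(-2473 - 1*13857) = -33013/19874 + 13207/(-2473 - 1*13857) = -33013*1/19874 + 13207/(-2473 - 13857) = -33013/19874 + 13207/(-16330) = -33013/19874 + 13207*(-1/16330) = -33013/19874 - 13207/16330 = -200394552/81135605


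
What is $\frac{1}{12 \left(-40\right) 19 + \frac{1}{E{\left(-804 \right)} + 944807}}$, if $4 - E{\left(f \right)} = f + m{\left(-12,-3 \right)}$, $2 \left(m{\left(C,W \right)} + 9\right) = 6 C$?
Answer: $- \frac{945660}{8624419199} \approx -0.00010965$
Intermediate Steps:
$m{\left(C,W \right)} = -9 + 3 C$ ($m{\left(C,W \right)} = -9 + \frac{6 C}{2} = -9 + 3 C$)
$E{\left(f \right)} = 49 - f$ ($E{\left(f \right)} = 4 - \left(f + \left(-9 + 3 \left(-12\right)\right)\right) = 4 - \left(f - 45\right) = 4 - \left(-45 + f\right) = 49 - f$)
$\frac{1}{12 \left(-40\right) 19 + \frac{1}{E{\left(-804 \right)} + 944807}} = \frac{1}{12 \left(-40\right) 19 + \frac{1}{\left(49 - -804\right) + 944807}} = \frac{1}{\left(-480\right) 19 + \frac{1}{\left(49 + 804\right) + 944807}} = \frac{1}{-9120 + \frac{1}{853 + 944807}} = \frac{1}{-9120 + \frac{1}{945660}} = \frac{1}{- \frac{8624419199}{945660}} = - \frac{945660}{8624419199}$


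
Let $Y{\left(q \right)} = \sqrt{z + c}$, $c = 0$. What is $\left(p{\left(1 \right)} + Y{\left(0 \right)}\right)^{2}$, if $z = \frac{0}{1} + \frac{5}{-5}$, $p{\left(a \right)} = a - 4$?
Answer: $\left(-3 + i\right)^{2} \approx 8.0 - 6.0 i$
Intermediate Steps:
$p{\left(a \right)} = -4 + a$
$z = -1$ ($z = 0 \cdot 1 + 5 \left(- \frac{1}{5}\right) = 0 - 1 = -1$)
$Y{\left(q \right)} = i$ ($Y{\left(q \right)} = \sqrt{-1 + 0} = \sqrt{-1} = i$)
$\left(p{\left(1 \right)} + Y{\left(0 \right)}\right)^{2} = \left(\left(-4 + 1\right) + i\right)^{2} = \left(-3 + i\right)^{2}$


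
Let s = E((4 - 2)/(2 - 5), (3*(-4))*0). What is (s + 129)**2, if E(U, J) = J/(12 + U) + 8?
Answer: 18769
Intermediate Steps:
E(U, J) = 8 + J/(12 + U) (E(U, J) = J/(12 + U) + 8 = 8 + J/(12 + U))
s = 8 (s = (96 + (3*(-4))*0 + 8*((4 - 2)/(2 - 5)))/(12 + (4 - 2)/(2 - 5)) = (96 - 12*0 + 8*(2/(-3)))/(12 + 2/(-3)) = (96 + 0 + 8*(2*(-1/3)))/(12 + 2*(-1/3)) = (96 + 0 + 8*(-2/3))/(12 - 2/3) = (96 + 0 - 16/3)/(34/3) = (3/34)*(272/3) = 8)
(s + 129)**2 = (8 + 129)**2 = 137**2 = 18769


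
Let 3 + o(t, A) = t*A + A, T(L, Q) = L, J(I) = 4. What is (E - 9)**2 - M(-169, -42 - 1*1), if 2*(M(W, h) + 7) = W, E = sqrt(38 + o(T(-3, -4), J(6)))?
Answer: 399/2 - 54*sqrt(3) ≈ 105.97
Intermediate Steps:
o(t, A) = -3 + A + A*t (o(t, A) = -3 + (t*A + A) = -3 + (A*t + A) = -3 + (A + A*t) = -3 + A + A*t)
E = 3*sqrt(3) (E = sqrt(38 + (-3 + 4 + 4*(-3))) = sqrt(38 + (-3 + 4 - 12)) = sqrt(38 - 11) = sqrt(27) = 3*sqrt(3) ≈ 5.1962)
M(W, h) = -7 + W/2
(E - 9)**2 - M(-169, -42 - 1*1) = (3*sqrt(3) - 9)**2 - (-7 + (1/2)*(-169)) = (-9 + 3*sqrt(3))**2 - (-7 - 169/2) = (-9 + 3*sqrt(3))**2 - 1*(-183/2) = (-9 + 3*sqrt(3))**2 + 183/2 = 183/2 + (-9 + 3*sqrt(3))**2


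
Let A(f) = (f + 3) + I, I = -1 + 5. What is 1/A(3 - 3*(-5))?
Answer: 1/25 ≈ 0.040000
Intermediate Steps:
I = 4
A(f) = 7 + f (A(f) = (f + 3) + 4 = (3 + f) + 4 = 7 + f)
1/A(3 - 3*(-5)) = 1/(7 + (3 - 3*(-5))) = 1/(7 + (3 + 15)) = 1/(7 + 18) = 1/25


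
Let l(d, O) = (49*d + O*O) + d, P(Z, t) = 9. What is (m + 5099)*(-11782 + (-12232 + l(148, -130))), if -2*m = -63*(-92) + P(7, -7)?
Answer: 628199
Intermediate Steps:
l(d, O) = O² + 50*d (l(d, O) = (49*d + O²) + d = (O² + 49*d) + d = O² + 50*d)
m = -5805/2 (m = -(-63*(-92) + 9)/2 = -(5796 + 9)/2 = -½*5805 = -5805/2 ≈ -2902.5)
(m + 5099)*(-11782 + (-12232 + l(148, -130))) = (-5805/2 + 5099)*(-11782 + (-12232 + ((-130)² + 50*148))) = 4393*(-11782 + (-12232 + (16900 + 7400)))/2 = 4393*(-11782 + (-12232 + 24300))/2 = 4393*(-11782 + 12068)/2 = (4393/2)*286 = 628199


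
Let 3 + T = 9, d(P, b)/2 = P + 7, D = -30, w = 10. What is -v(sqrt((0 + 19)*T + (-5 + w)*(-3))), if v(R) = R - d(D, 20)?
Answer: -46 - 3*sqrt(11) ≈ -55.950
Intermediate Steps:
d(P, b) = 14 + 2*P (d(P, b) = 2*(P + 7) = 2*(7 + P) = 14 + 2*P)
T = 6 (T = -3 + 9 = 6)
v(R) = 46 + R (v(R) = R - (14 + 2*(-30)) = R - (14 - 60) = R - 1*(-46) = R + 46 = 46 + R)
-v(sqrt((0 + 19)*T + (-5 + w)*(-3))) = -(46 + sqrt((0 + 19)*6 + (-5 + 10)*(-3))) = -(46 + sqrt(19*6 + 5*(-3))) = -(46 + sqrt(114 - 15)) = -(46 + sqrt(99)) = -(46 + 3*sqrt(11)) = -46 - 3*sqrt(11)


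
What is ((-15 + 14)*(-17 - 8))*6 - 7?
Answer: 143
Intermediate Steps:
((-15 + 14)*(-17 - 8))*6 - 7 = -1*(-25)*6 - 7 = 25*6 - 7 = 150 - 7 = 143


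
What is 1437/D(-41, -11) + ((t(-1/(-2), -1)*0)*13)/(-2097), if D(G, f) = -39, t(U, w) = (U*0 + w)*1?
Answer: -479/13 ≈ -36.846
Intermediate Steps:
t(U, w) = w (t(U, w) = (0 + w)*1 = w*1 = w)
1437/D(-41, -11) + ((t(-1/(-2), -1)*0)*13)/(-2097) = 1437/(-39) + (-1*0*13)/(-2097) = 1437*(-1/39) + (0*13)*(-1/2097) = -479/13 + 0*(-1/2097) = -479/13 + 0 = -479/13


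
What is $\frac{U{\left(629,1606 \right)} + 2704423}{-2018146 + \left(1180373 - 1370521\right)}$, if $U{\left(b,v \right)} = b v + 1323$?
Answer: $- \frac{206440}{122683} \approx -1.6827$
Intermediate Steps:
$U{\left(b,v \right)} = 1323 + b v$
$\frac{U{\left(629,1606 \right)} + 2704423}{-2018146 + \left(1180373 - 1370521\right)} = \frac{\left(1323 + 629 \cdot 1606\right) + 2704423}{-2018146 + \left(1180373 - 1370521\right)} = \frac{\left(1323 + 1010174\right) + 2704423}{-2018146 - 190148} = \frac{1011497 + 2704423}{-2208294} = 3715920 \left(- \frac{1}{2208294}\right) = - \frac{206440}{122683}$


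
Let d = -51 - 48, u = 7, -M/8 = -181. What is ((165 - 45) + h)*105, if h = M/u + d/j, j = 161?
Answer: 787875/23 ≈ 34255.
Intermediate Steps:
M = 1448 (M = -8*(-181) = 1448)
d = -99
h = 33205/161 (h = 1448/7 - 99/161 = 33205/161 ≈ 206.24)
((165 - 45) + h)*105 = ((165 - 45) + 33205/161)*105 = (120 + 33205/161)*105 = (52525/161)*105 = 787875/23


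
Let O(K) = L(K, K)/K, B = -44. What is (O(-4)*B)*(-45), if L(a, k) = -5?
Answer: 2475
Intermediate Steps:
O(K) = -5/K
(O(-4)*B)*(-45) = (-5/(-4)*(-44))*(-45) = (-5*(-¼)*(-44))*(-45) = ((5/4)*(-44))*(-45) = -55*(-45) = 2475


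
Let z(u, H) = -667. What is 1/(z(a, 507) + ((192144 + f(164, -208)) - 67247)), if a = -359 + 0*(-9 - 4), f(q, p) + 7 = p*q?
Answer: 1/90111 ≈ 1.1097e-5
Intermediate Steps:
f(q, p) = -7 + p*q
a = -359 (a = -359 + 0*(-13) = -359 + 0 = -359)
1/(z(a, 507) + ((192144 + f(164, -208)) - 67247)) = 1/(-667 + ((192144 + (-7 - 208*164)) - 67247)) = 1/(-667 + ((192144 + (-7 - 34112)) - 67247)) = 1/(-667 + ((192144 - 34119) - 67247)) = 1/(-667 + (158025 - 67247)) = 1/(-667 + 90778) = 1/90111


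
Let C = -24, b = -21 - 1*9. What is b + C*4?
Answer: -126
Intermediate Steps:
b = -30 (b = -21 - 9 = -30)
b + C*4 = -30 - 24*4 = -30 - 96 = -126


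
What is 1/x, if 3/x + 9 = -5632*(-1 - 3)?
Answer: 22519/3 ≈ 7506.3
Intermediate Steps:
x = 3/22519 (x = 3/(-9 - 5632*(-1 - 3)) = 3/(-9 - 5632*(-4)) = 3/(-9 + 22528) = 3/22519 ≈ 0.00013322)
1/x = 1/(3/22519) = 22519/3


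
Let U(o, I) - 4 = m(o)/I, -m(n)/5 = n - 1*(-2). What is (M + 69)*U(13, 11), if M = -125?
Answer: 1736/11 ≈ 157.82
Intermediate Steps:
m(n) = -10 - 5*n (m(n) = -5*(n - 1*(-2)) = -5*(n + 2) = -5*(2 + n) = -10 - 5*n)
U(o, I) = 4 + (-10 - 5*o)/I
(M + 69)*U(13, 11) = (-125 + 69)*((-10 - 5*13 + 4*11)/11) = -56*(-10 - 65 + 44)/11 = -56*(-31)/11 = -56*(-31/11) = 1736/11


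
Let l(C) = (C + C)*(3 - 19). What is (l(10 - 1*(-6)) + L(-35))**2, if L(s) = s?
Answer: 299209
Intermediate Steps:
l(C) = -32*C (l(C) = (2*C)*(-16) = -32*C)
(l(10 - 1*(-6)) + L(-35))**2 = (-32*(10 - 1*(-6)) - 35)**2 = (-32*(10 + 6) - 35)**2 = (-32*16 - 35)**2 = (-512 - 35)**2 = (-547)**2 = 299209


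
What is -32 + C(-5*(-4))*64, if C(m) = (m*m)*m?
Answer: 511968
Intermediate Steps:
C(m) = m³ (C(m) = m²*m = m³)
-32 + C(-5*(-4))*64 = -32 + (-5*(-4))³*64 = -32 + 20³*64 = -32 + 8000*64 = -32 + 512000 = 511968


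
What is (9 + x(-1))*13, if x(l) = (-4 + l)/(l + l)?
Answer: 299/2 ≈ 149.50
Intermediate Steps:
x(l) = (-4 + l)/(2*l) (x(l) = (-4 + l)/((2*l)) = (-4 + l)*(1/(2*l)) = (-4 + l)/(2*l))
(9 + x(-1))*13 = (9 + (½)*(-4 - 1)/(-1))*13 = (9 + (½)*(-1)*(-5))*13 = (9 + 5/2)*13 = (23/2)*13 = 299/2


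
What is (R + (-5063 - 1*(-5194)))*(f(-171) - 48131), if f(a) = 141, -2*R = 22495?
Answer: 533480835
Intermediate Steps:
R = -22495/2 (R = -½*22495 = -22495/2 ≈ -11248.)
(R + (-5063 - 1*(-5194)))*(f(-171) - 48131) = (-22495/2 + (-5063 - 1*(-5194)))*(141 - 48131) = (-22495/2 + (-5063 + 5194))*(-47990) = (-22495/2 + 131)*(-47990) = -22233/2*(-47990) = 533480835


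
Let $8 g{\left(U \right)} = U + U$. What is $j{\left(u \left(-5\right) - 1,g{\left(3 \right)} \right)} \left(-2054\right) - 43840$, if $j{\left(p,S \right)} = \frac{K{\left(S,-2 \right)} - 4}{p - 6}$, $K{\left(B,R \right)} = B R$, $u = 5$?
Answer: $- \frac{1414177}{32} \approx -44193.0$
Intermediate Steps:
$g{\left(U \right)} = \frac{U}{4}$ ($g{\left(U \right)} = \frac{U + U}{8} = \frac{2 U}{8} = \frac{U}{4}$)
$j{\left(p,S \right)} = \frac{-4 - 2 S}{-6 + p}$ ($j{\left(p,S \right)} = \frac{S \left(-2\right) - 4}{p - 6} = \frac{- 2 S - 4}{-6 + p} = \frac{-4 - 2 S}{-6 + p}$)
$j{\left(u \left(-5\right) - 1,g{\left(3 \right)} \right)} \left(-2054\right) - 43840 = \frac{2 \left(-2 - \frac{1}{4} \cdot 3\right)}{-6 + \left(5 \left(-5\right) - 1\right)} \left(-2054\right) - 43840 = \frac{2 \left(-2 - \frac{3}{4}\right)}{-6 - 26} \left(-2054\right) - 43840 = 2 \frac{1}{-32} \left(- \frac{11}{4}\right) \left(-2054\right) - 43840 = 2 \left(- \frac{1}{32}\right) \left(- \frac{11}{4}\right) \left(-2054\right) - 43840 = \frac{11}{64} \left(-2054\right) - 43840 = - \frac{11297}{32} - 43840 = - \frac{1414177}{32}$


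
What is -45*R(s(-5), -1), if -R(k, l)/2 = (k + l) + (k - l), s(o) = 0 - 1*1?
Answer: -180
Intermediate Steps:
s(o) = -1 (s(o) = 0 - 1 = -1)
R(k, l) = -4*k (R(k, l) = -2*((k + l) + (k - l)) = -4*k)
-45*R(s(-5), -1) = -(-180)*(-1) = -45*4 = -180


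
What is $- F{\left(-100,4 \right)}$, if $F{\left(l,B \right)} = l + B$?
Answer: $96$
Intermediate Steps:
$F{\left(l,B \right)} = B + l$
$- F{\left(-100,4 \right)} = - (4 - 100) = \left(-1\right) \left(-96\right) = 96$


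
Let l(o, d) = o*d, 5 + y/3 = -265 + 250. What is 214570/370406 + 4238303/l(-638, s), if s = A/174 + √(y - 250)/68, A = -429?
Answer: 5899369521398571/2213153070031 + 2089483379*I*√310/131448647 ≈ 2665.6 + 279.87*I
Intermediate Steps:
y = -60 (y = -15 + 3*(-265 + 250) = -15 + 3*(-15) = -15 - 45 = -60)
s = -143/58 + I*√310/68 (s = -429/174 + √(-60 - 250)/68 = -429*1/174 + √(-310)*(1/68) = -143/58 + (I*√310)*(1/68) = -143/58 + I*√310/68 ≈ -2.4655 + 0.25892*I)
l(o, d) = d*o
214570/370406 + 4238303/l(-638, s) = 214570/370406 + 4238303/(((-143/58 + I*√310/68)*(-638))) = 214570*(1/370406) + 4238303/(1573 - 319*I*√310/34) = 107285/185203 + 4238303/(1573 - 319*I*√310/34)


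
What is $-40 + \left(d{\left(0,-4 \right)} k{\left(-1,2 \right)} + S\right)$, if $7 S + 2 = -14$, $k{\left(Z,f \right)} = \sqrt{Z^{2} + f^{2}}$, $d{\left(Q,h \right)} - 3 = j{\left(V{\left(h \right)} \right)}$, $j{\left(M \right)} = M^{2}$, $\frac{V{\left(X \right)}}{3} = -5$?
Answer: $- \frac{296}{7} + 228 \sqrt{5} \approx 467.54$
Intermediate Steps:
$V{\left(X \right)} = -15$ ($V{\left(X \right)} = 3 \left(-5\right) = -15$)
$d{\left(Q,h \right)} = 228$ ($d{\left(Q,h \right)} = 3 + \left(-15\right)^{2} = 3 + 225 = 228$)
$S = - \frac{16}{7}$ ($S = - \frac{2}{7} + \frac{1}{7} \left(-14\right) = - \frac{2}{7} - 2 = - \frac{16}{7} \approx -2.2857$)
$-40 + \left(d{\left(0,-4 \right)} k{\left(-1,2 \right)} + S\right) = -40 - \left(\frac{16}{7} - 228 \sqrt{\left(-1\right)^{2} + 2^{2}}\right) = -40 - \left(\frac{16}{7} - 228 \sqrt{1 + 4}\right) = -40 - \left(\frac{16}{7} - 228 \sqrt{5}\right) = - \frac{296}{7} + 228 \sqrt{5}$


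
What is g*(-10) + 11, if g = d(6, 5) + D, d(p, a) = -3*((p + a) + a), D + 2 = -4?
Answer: 551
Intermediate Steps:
D = -6 (D = -2 - 4 = -6)
d(p, a) = -6*a - 3*p (d(p, a) = -3*((a + p) + a) = -3*(p + 2*a) = -6*a - 3*p)
g = -54 (g = (-6*5 - 3*6) - 6 = (-30 - 18) - 6 = -48 - 6 = -54)
g*(-10) + 11 = -54*(-10) + 11 = 540 + 11 = 551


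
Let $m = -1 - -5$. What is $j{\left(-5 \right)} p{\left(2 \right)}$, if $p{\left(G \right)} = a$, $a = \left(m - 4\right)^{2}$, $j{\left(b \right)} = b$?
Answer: $0$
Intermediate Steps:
$m = 4$ ($m = -1 + 5 = 4$)
$a = 0$ ($a = \left(4 - 4\right)^{2} = 0^{2} = 0$)
$p{\left(G \right)} = 0$
$j{\left(-5 \right)} p{\left(2 \right)} = \left(-5\right) 0 = 0$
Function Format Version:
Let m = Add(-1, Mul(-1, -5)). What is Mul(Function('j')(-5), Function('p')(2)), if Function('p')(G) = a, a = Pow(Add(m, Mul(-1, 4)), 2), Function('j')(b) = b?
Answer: 0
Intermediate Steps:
m = 4 (m = Add(-1, 5) = 4)
a = 0 (a = Pow(Add(4, Mul(-1, 4)), 2) = Pow(Add(4, -4), 2) = Pow(0, 2) = 0)
Function('p')(G) = 0
Mul(Function('j')(-5), Function('p')(2)) = Mul(-5, 0) = 0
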